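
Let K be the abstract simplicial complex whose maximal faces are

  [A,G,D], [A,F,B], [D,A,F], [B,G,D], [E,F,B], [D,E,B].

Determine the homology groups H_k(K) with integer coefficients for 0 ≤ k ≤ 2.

H_0 = Z,  H_1 = Z,  H_2 = 0.

Fix the vertex order A < B < D < E < F < G and write every simplex with vertices in increasing order. Then dim K = 2 and the simplices of K are:

  0-simplices (6): A, B, D, E, F, G
  1-simplices (12): AB, AD, AF, AG, BD, BE, BF, BG, DE, DF, DG, EF
  2-simplices (6): ABF, ADF, ADG, BDE, BDG, BEF

Hence C_0 ≅ Z^6, C_1 ≅ Z^12, C_2 ≅ Z^6.

The boundary map ∂_1: C_1 → C_0 sends each edge [p,q] (with p < q) to q − p. For instance
  ∂DE = E − D.
The resulting 6×12 matrix has rank 5, and its Smith normal form has invariant factors (1,1,1,1,1).

∂_2: C_2 → C_1 sends each 2-simplex [p,q,r] to [q,r] − [p,r] + [p,q]. For instance
  ∂BEF = EF − BF + BE,
  ∂ADG = DG − AG + AD.
This gives a 12×6 integer matrix of rank 6; reducing to Smith normal form yields diagonal entries (1,1,1,1,1,1).

Now H_k = ker ∂_k / im ∂_{k+1}, so:

  H_0: rank C_0 − rank ∂_1 = 6 − 5 = 1, and the invariant factors of ∂_1 are all 1, so H_0 ≅ Z.
  H_1: rank ker ∂_1 − rank ∂_2 = (12 − 5) − 6 = 1, and the invariant factors of ∂_2 are all 1, so H_1 ≅ Z.
  H_2: rank ker ∂_2 − rank ∂_3 = (6 − 6) − 0 = 0, and there is no ∂_3, so H_2 ≅ 0.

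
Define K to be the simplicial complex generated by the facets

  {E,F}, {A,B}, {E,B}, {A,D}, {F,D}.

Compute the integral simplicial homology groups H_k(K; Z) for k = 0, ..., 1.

Take the total order A < B < D < E < F on the vertex set. Then K (dimension 1) consists of the simplices:

  0-simplices (5): A, B, D, E, F
  1-simplices (5): AB, AD, BE, DF, EF

giving chain groups C_0 ≅ Z^5, C_1 ≅ Z^5.

∂_1: C_1 → C_0 sends each edge [p,q] (with p < q) to q − p.
As a 5×5 matrix over Z this has rank 4, with invariant factors (1,1,1,1).

Now H_k = ker ∂_k / im ∂_{k+1}, so:

  H_0: rank C_0 − rank ∂_1 = 5 − 4 = 1, and the invariant factors of ∂_1 are all 1, so H_0 = Z.
  H_1: rank ker ∂_1 − rank ∂_2 = (5 − 4) − 0 = 1, and there is no ∂_2, so H_1 = Z.

As a check, the Euler characteristic is 5 − 5 = 0, which agrees with 1 − 1 = 0.

H_0 ≅ Z,  H_1 ≅ Z.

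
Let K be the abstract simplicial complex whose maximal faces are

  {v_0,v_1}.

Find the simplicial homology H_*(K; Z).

H_0 ≅ Z,  H_1 = 0.

Take the total order v_0 < v_1 on the vertex set. Then K (dimension 1) consists of the simplices:

  0-simplices (2): [v_0], [v_1]
  1-simplices (1): [v_0,v_1]

Hence C_0 ≅ Z^2, C_1 ≅ Z^1.

The boundary map ∂_1: C_1 → C_0 sends each edge [p,q] (with p < q) to q − p. For instance
  ∂[v_0,v_1] = [v_1] − [v_0].
As a 2×1 matrix over Z this has rank 1, with invariant factors (1).

Now H_k = ker ∂_k / im ∂_{k+1}, so:

  H_0: rank C_0 − rank ∂_1 = 2 − 1 = 1, and the invariant factors of ∂_1 are all 1, so H_0 = Z.
  H_1: rank ker ∂_1 − rank ∂_2 = (1 − 1) − 0 = 0, and there is no ∂_2, so H_1 = 0.

As a check, the Euler characteristic is 2 − 1 = 1, which agrees with 1 − 0 = 1.
(K is a triangulation of the 1-simplex.)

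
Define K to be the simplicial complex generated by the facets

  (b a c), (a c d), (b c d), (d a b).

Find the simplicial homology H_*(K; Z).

H_0 = Z,  H_1 = 0,  H_2 = Z.

We work with the vertex ordering a < b < c < d. The simplices of K, each written with vertices in increasing order, are:

  0-simplices (4): a, b, c, d
  1-simplices (6): ab, ac, ad, bc, bd, cd
  2-simplices (4): abc, abd, acd, bcd

giving chain groups C_0 ≅ Z^4, C_1 ≅ Z^6, C_2 ≅ Z^4.

∂_1: C_1 → C_0 maps an edge to its endpoints' difference, ∂[p,q] = q − p. For instance
  ∂bd = d − b.
This gives a 4×6 integer matrix of rank 3; reducing to Smith normal form yields diagonal entries (1,1,1).

∂_2: C_2 → C_1 acts by ∂[p,q,r] = [q,r] − [p,r] + [p,q]. For instance
  ∂abc = bc − ac + ab,
  ∂acd = cd − ad + ac.
As a 6×4 matrix over Z this has rank 3, with invariant factors (1,1,1).

Reading off H_k = ker ∂_k / im ∂_{k+1}:

  H_0: rank C_0 − rank ∂_1 = 4 − 3 = 1, and the invariant factors of ∂_1 are all 1, so H_0 = Z.
  H_1: rank ker ∂_1 − rank ∂_2 = (6 − 3) − 3 = 0, and the invariant factors of ∂_2 are all 1, so H_1 = 0.
  H_2: rank ker ∂_2 − rank ∂_3 = (4 − 3) − 0 = 1, and there is no ∂_3, so H_2 = Z.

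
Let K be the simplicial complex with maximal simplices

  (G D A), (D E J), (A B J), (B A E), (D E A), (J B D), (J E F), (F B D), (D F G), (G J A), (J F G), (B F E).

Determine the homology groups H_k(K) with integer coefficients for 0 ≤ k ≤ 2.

H_0 ≅ Z,  H_1 ≅ Z_2,  H_2 = 0.

Order the vertices as A < B < D < E < F < G < J. Listing each simplex with vertices in this order, K has dimension 2 with simplices:

  0-simplices (7): A, B, D, E, F, G, J
  1-simplices (18): AB, AD, AE, AG, AJ, BD, BE, BF, BJ, DE, DF, DG, DJ, EF, EJ, FG, FJ, GJ
  2-simplices (12): ABE, ABJ, ADE, ADG, AGJ, BDF, BDJ, BEF, DEJ, DFG, EFJ, FGJ

so the chain groups are C_0 ≅ Z^7, C_1 ≅ Z^18, C_2 ≅ Z^12.

∂_1: C_1 → C_0 sends each edge [p,q] (with p < q) to q − p. For instance
  ∂DG = G − D.
The resulting 7×18 matrix has rank 6, and its Smith normal form has invariant factors (1,1,1,1,1,1).

Boundary ∂_2: C_2 → C_1 maps a triangle to the signed sum of its edges. For instance
  ∂ADG = DG − AG + AD,
  ∂ABJ = BJ − AJ + AB.
As a 18×12 matrix over Z this has rank 12, with invariant factors (1,1,1,1,1,1,1,1,1,1,1,2).

Now H_k = ker ∂_k / im ∂_{k+1}, so:

  H_0: rank C_0 − rank ∂_1 = 7 − 6 = 1, and the invariant factors of ∂_1 are all 1, so H_0 ≅ Z.
  H_1: rank ker ∂_1 − rank ∂_2 = (18 − 6) − 12 = 0, and ∂_2 has invariant factor 2 > 1, so H_1 ≅ Z_2.
  H_2: rank ker ∂_2 − rank ∂_3 = (12 − 12) − 0 = 0, and there is no ∂_3, so H_2 ≅ 0.

(K is a triangulation of the real projective plane RP^2.)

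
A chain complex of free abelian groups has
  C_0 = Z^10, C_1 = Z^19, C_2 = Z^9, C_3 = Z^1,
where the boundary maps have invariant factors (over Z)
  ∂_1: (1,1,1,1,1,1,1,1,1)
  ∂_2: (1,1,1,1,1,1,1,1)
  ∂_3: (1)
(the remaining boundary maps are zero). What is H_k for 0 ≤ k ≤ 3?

H_0: b_0 = 10 − 0 − 9 = 1; torsion from ∂_1 factors > 1: none. So H_0 = Z.
H_1: b_1 = 19 − 9 − 8 = 2; torsion from ∂_2 factors > 1: none. So H_1 = Z^2.
H_2: b_2 = 9 − 8 − 1 = 0; torsion from ∂_3 factors > 1: none. So H_2 = 0.
H_3: b_3 = 1 − 1 − 0 = 0; torsion from ∂_4 factors > 1: none. So H_3 = 0.

H_0 = Z,  H_1 = Z^2,  H_2 = 0,  H_3 = 0.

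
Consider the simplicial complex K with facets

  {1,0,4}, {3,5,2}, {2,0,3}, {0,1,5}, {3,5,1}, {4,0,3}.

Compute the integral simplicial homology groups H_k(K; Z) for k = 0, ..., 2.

H_0 ≅ Z,  H_1 ≅ Z,  H_2 = 0.

K has 6 vertices, 12 edges, 6 triangles.
rank ∂_0 = 0, rank ∂_1 = 5 ⇒ b_0 = 6 − 0 − 5 = 1; all invariant factors of ∂_1 are 1 so no torsion. So H_0 ≅ Z.
rank ∂_1 = 5, rank ∂_2 = 6 ⇒ b_1 = 12 − 5 − 6 = 1; all invariant factors of ∂_2 are 1 so no torsion. So H_1 ≅ Z.
rank ∂_2 = 6, rank ∂_3 = 0 ⇒ b_2 = 6 − 6 − 0 = 0. So H_2 ≅ 0.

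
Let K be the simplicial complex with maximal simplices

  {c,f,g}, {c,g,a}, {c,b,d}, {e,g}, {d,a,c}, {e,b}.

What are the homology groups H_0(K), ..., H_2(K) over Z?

H_0 = Z,  H_1 = Z,  H_2 = 0.

Fix the vertex order a < b < c < d < e < f < g and write every simplex with vertices in increasing order. Then dim K = 2 and the simplices of K are:

  0-simplices (7): a, b, c, d, e, f, g
  1-simplices (11): ac, ad, ag, bc, bd, be, cd, cf, cg, eg, fg
  2-simplices (4): acd, acg, bcd, cfg

so the chain groups are C_0 ≅ Z^7, C_1 ≅ Z^11, C_2 ≅ Z^4.

The boundary map ∂_1: C_1 → C_0 maps an edge to its endpoints' difference, ∂[p,q] = q − p. For instance
  ∂ad = d − a.
This gives a 7×11 integer matrix of rank 6; reducing to Smith normal form yields diagonal entries (1,1,1,1,1,1).

∂_2: C_2 → C_1 maps a triangle to the signed sum of its edges. For instance
  ∂acg = cg − ag + ac,
  ∂cfg = fg − cg + cf.
The 11×4 boundary matrix has rank 4 and Smith normal form diag(1,1,1,1).

From H_k ≅ ker(∂_k) / im(∂_{k+1}) we obtain:

  H_0: rank C_0 − rank ∂_1 = 7 − 6 = 1, and the invariant factors of ∂_1 are all 1, so H_0 ≅ Z.
  H_1: rank ker ∂_1 − rank ∂_2 = (11 − 6) − 4 = 1, and the invariant factors of ∂_2 are all 1, so H_1 ≅ Z.
  H_2: rank ker ∂_2 − rank ∂_3 = (4 − 4) − 0 = 0, and there is no ∂_3, so H_2 ≅ 0.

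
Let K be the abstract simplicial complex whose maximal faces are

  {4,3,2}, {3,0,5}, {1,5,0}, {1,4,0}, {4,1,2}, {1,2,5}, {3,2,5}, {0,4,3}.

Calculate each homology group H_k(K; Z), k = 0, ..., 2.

H_0 = Z,  H_1 = 0,  H_2 = Z.

We work with the vertex ordering 0 < 1 < 2 < 3 < 4 < 5. The simplices of K, each written with vertices in increasing order, are:

  0-simplices (6): [0], [1], [2], [3], [4], [5]
  1-simplices (12): [0,1], [0,3], [0,4], [0,5], [1,2], [1,4], [1,5], [2,3], [2,4], [2,5], [3,4], [3,5]
  2-simplices (8): [0,1,4], [0,1,5], [0,3,4], [0,3,5], [1,2,4], [1,2,5], [2,3,4], [2,3,5]

so the chain groups are C_0 ≅ Z^6, C_1 ≅ Z^12, C_2 ≅ Z^8.

The boundary map ∂_1: C_1 → C_0 sends each edge [p,q] (with p < q) to q − p.
This gives a 6×12 integer matrix of rank 5; reducing to Smith normal form yields diagonal entries (1,1,1,1,1).

Boundary ∂_2: C_2 → C_1 maps a triangle to the signed sum of its edges. For instance
  ∂[0,3,4] = [3,4] − [0,4] + [0,3],
  ∂[0,3,5] = [3,5] − [0,5] + [0,3].
This gives a 12×8 integer matrix of rank 7; reducing to Smith normal form yields diagonal entries (1,1,1,1,1,1,1).

From H_k ≅ ker(∂_k) / im(∂_{k+1}) we obtain:

  H_0: rank C_0 − rank ∂_1 = 6 − 5 = 1, and the invariant factors of ∂_1 are all 1, so H_0 = Z.
  H_1: rank ker ∂_1 − rank ∂_2 = (12 − 5) − 7 = 0, and the invariant factors of ∂_2 are all 1, so H_1 = 0.
  H_2: rank ker ∂_2 − rank ∂_3 = (8 − 7) − 0 = 1, and there is no ∂_3, so H_2 = Z.

As a check, the Euler characteristic is 6 − 12 + 8 = 2, which agrees with 1 − 0 + 1 = 2.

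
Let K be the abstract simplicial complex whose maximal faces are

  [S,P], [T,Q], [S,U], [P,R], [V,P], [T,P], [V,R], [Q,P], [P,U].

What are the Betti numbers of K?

b_0 = 1, b_1 = 3.

Fix the vertex order P < Q < R < S < T < U < V and write every simplex with vertices in increasing order. Then dim K = 1 and the simplices of K are:

  0-simplices (7): P, Q, R, S, T, U, V
  1-simplices (9): PQ, PR, PS, PT, PU, PV, QT, RV, SU

Hence C_0 ≅ Z^7, C_1 ≅ Z^9.

The boundary map ∂_1: C_1 → C_0 sends each edge [p,q] (with p < q) to q − p.
This gives a 7×9 integer matrix of rank 6; reducing to Smith normal form yields diagonal entries (1,1,1,1,1,1).

Now H_k = ker ∂_k / im ∂_{k+1}, so:

  H_0: rank C_0 − rank ∂_1 = 7 − 6 = 1, and the invariant factors of ∂_1 are all 1, so H_0 = Z.
  H_1: rank ker ∂_1 − rank ∂_2 = (9 − 6) − 0 = 3, and there is no ∂_2, so H_1 = Z^3.

Hence the Betti numbers are b_0 = 1, b_1 = 3.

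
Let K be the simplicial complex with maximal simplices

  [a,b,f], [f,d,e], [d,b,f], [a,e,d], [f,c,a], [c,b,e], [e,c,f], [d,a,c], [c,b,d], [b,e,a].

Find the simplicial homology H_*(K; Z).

Fix the vertex order a < b < c < d < e < f and write every simplex with vertices in increasing order. Then dim K = 2 and the simplices of K are:

  0-simplices (6): a, b, c, d, e, f
  1-simplices (15): ab, ac, ad, ae, af, bc, bd, be, bf, cd, ce, cf, de, df, ef
  2-simplices (10): abe, abf, acd, acf, ade, bcd, bce, bdf, cef, def

Hence C_0 ≅ Z^6, C_1 ≅ Z^15, C_2 ≅ Z^10.

The boundary map ∂_1: C_1 → C_0 maps an edge to its endpoints' difference, ∂[p,q] = q − p. For instance
  ∂ce = e − c.
As a 6×15 matrix over Z this has rank 5, with invariant factors (1,1,1,1,1).

∂_2: C_2 → C_1 acts by ∂[p,q,r] = [q,r] − [p,r] + [p,q]. For instance
  ∂acf = cf − af + ac,
  ∂ade = de − ae + ad.
The resulting 15×10 matrix has rank 10, and its Smith normal form has invariant factors (1,1,1,1,1,1,1,1,1,2).

Reading off H_k = ker ∂_k / im ∂_{k+1}:

  H_0: rank C_0 − rank ∂_1 = 6 − 5 = 1, and the invariant factors of ∂_1 are all 1, so H_0 = Z.
  H_1: rank ker ∂_1 − rank ∂_2 = (15 − 5) − 10 = 0, and ∂_2 has invariant factor 2 > 1, so H_1 = Z/2Z.
  H_2: rank ker ∂_2 − rank ∂_3 = (10 − 10) − 0 = 0, and there is no ∂_3, so H_2 = 0.

As a check, the Euler characteristic is 6 − 15 + 10 = 1, which agrees with 1 − 0 + 0 = 1.

H_0 = Z,  H_1 = Z/2Z,  H_2 = 0.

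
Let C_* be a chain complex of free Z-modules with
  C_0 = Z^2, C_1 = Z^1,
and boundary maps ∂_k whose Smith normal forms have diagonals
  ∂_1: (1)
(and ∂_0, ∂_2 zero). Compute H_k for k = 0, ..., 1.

H_0: b_0 = 2 − 0 − 1 = 1; torsion from ∂_1 factors > 1: none. So H_0 = Z.
H_1: b_1 = 1 − 1 − 0 = 0; torsion from ∂_2 factors > 1: none. So H_1 = 0.

H_0 = Z,  H_1 = 0.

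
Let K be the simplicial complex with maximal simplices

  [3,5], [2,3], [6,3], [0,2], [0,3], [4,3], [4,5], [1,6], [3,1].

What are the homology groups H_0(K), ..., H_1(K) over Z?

H_0 ≅ Z,  H_1 ≅ Z^3.

K has 7 vertices, 9 edges.
rank ∂_0 = 0, rank ∂_1 = 6 ⇒ b_0 = 7 − 0 − 6 = 1; all invariant factors of ∂_1 are 1 so no torsion. So H_0 = Z.
rank ∂_1 = 6, rank ∂_2 = 0 ⇒ b_1 = 9 − 6 − 0 = 3. So H_1 = Z^3.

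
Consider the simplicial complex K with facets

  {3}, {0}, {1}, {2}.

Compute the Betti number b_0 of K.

Order the vertices as 0 < 1 < 2 < 3. Listing each simplex with vertices in this order, K has dimension 0 with simplices:

  0-simplices (4): [0], [1], [2], [3]

Hence C_0 ≅ Z^4.

Computing H_k = (kernel of ∂_k) / (image of ∂_{k+1}):

  H_0: rank C_0 − rank ∂_1 = 4 − 0 = 4, and there is no ∂_1, so H_0 = Z^4.

(K is a triangulation of a set of 4 points.)

Hence the Betti numbers are b_0 = 4.

b_0 = 4.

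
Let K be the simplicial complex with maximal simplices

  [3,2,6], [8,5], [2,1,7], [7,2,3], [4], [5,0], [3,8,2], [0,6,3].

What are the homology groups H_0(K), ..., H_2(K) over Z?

H_0 ≅ Z^2,  H_1 ≅ Z,  H_2 = 0.

Order the vertices as 0 < 1 < 2 < 3 < 4 < 5 < 6 < 7 < 8. Listing each simplex with vertices in this order, K has dimension 2 with simplices:

  0-simplices (9): [0], [1], [2], [3], [4], [5], [6], [7], [8]
  1-simplices (13): [0,3], [0,5], [0,6], [1,2], [1,7], [2,3], [2,6], [2,7], [2,8], [3,6], [3,7], [3,8], [5,8]
  2-simplices (5): [0,3,6], [1,2,7], [2,3,6], [2,3,7], [2,3,8]

so the chain groups are C_0 ≅ Z^9, C_1 ≅ Z^13, C_2 ≅ Z^5.

The boundary map ∂_1: C_1 → C_0 is given by ∂[p,q] = [q] − [p]. For instance
  ∂[5,8] = [8] − [5].
The 9×13 boundary matrix has rank 7 and Smith normal form diag(1,1,1,1,1,1,1).

∂_2: C_2 → C_1 acts by ∂[p,q,r] = [q,r] − [p,r] + [p,q]. For instance
  ∂[2,3,8] = [3,8] − [2,8] + [2,3],
  ∂[0,3,6] = [3,6] − [0,6] + [0,3].
The 13×5 boundary matrix has rank 5 and Smith normal form diag(1,1,1,1,1).

Computing H_k = (kernel of ∂_k) / (image of ∂_{k+1}):

  H_0: rank C_0 − rank ∂_1 = 9 − 7 = 2, and the invariant factors of ∂_1 are all 1, so H_0 = Z^2.
  H_1: rank ker ∂_1 − rank ∂_2 = (13 − 7) − 5 = 1, and the invariant factors of ∂_2 are all 1, so H_1 = Z.
  H_2: rank ker ∂_2 − rank ∂_3 = (5 − 5) − 0 = 0, and there is no ∂_3, so H_2 = 0.

As a check, the Euler characteristic is 9 − 13 + 5 = 1, which agrees with 2 − 1 + 0 = 1.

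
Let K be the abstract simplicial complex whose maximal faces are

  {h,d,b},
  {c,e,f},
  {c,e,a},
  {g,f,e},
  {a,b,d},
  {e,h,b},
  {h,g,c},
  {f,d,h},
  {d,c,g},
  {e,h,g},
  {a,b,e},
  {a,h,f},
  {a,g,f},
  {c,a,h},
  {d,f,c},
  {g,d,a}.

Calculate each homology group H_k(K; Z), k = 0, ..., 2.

Order the vertices as a < b < c < d < e < f < g < h. Listing each simplex with vertices in this order, K has dimension 2 with simplices:

  0-simplices (8): a, b, c, d, e, f, g, h
  1-simplices (24): ab, ac, ad, ae, af, ag, ah, bd, be, bh, cd, ce, cf, cg, ch, df, dg, dh, ef, eg, eh, fg, fh, gh
  2-simplices (16): abd, abe, ace, ach, adg, afg, afh, bdh, beh, cdf, cdg, cef, cgh, dfh, efg, egh

Hence C_0 ≅ Z^8, C_1 ≅ Z^24, C_2 ≅ Z^16.

The boundary map ∂_1: C_1 → C_0 sends each edge [p,q] (with p < q) to q − p.
The 8×24 boundary matrix has rank 7 and Smith normal form diag(1,1,1,1,1,1,1).

Boundary ∂_2: C_2 → C_1 sends each 2-simplex [p,q,r] to [q,r] − [p,r] + [p,q]. For instance
  ∂adg = dg − ag + ad,
  ∂cef = ef − cf + ce.
As a 24×16 matrix over Z this has rank 15, with invariant factors (1,1,1,1,1,1,1,1,1,1,1,1,1,1,1).

Now H_k = ker ∂_k / im ∂_{k+1}, so:

  H_0: rank C_0 − rank ∂_1 = 8 − 7 = 1, and the invariant factors of ∂_1 are all 1, so H_0 ≅ Z.
  H_1: rank ker ∂_1 − rank ∂_2 = (24 − 7) − 15 = 2, and the invariant factors of ∂_2 are all 1, so H_1 ≅ Z^2.
  H_2: rank ker ∂_2 − rank ∂_3 = (16 − 15) − 0 = 1, and there is no ∂_3, so H_2 ≅ Z.

As a check, the Euler characteristic is 8 − 24 + 16 = 0, which agrees with 1 − 2 + 1 = 0.

H_0 = Z,  H_1 = Z^2,  H_2 = Z.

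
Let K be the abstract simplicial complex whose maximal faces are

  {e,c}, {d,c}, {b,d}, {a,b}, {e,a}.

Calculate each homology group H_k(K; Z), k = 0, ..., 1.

H_0 = Z,  H_1 = Z.

Order the vertices as a < b < c < d < e. Listing each simplex with vertices in this order, K has dimension 1 with simplices:

  0-simplices (5): a, b, c, d, e
  1-simplices (5): ab, ae, bd, cd, ce

so the chain groups are C_0 ≅ Z^5, C_1 ≅ Z^5.

The boundary map ∂_1: C_1 → C_0 sends each edge [p,q] (with p < q) to q − p. For instance
  ∂ae = e − a.
This gives a 5×5 integer matrix of rank 4; reducing to Smith normal form yields diagonal entries (1,1,1,1).

Now H_k = ker ∂_k / im ∂_{k+1}, so:

  H_0: rank C_0 − rank ∂_1 = 5 − 4 = 1, and the invariant factors of ∂_1 are all 1, so H_0 ≅ Z.
  H_1: rank ker ∂_1 − rank ∂_2 = (5 − 4) − 0 = 1, and there is no ∂_2, so H_1 ≅ Z.

(K is a triangulation of the circle S^1.)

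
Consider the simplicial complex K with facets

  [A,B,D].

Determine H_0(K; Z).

H_0 ≅ Z.

Take the total order A < B < D on the vertex set. Then K (dimension 2) consists of the simplices:

  0-simplices (3): A, B, D
  1-simplices (3): AB, AD, BD
  2-simplices (1): ABD

Hence C_0 ≅ Z^3, C_1 ≅ Z^3, C_2 ≅ Z^1.

Boundary ∂_1: C_1 → C_0 maps an edge to its endpoints' difference, ∂[p,q] = q − p. For instance
  ∂AD = D − A.
This gives a 3×3 integer matrix of rank 2; reducing to Smith normal form yields diagonal entries (1,1).

The boundary map ∂_2: C_2 → C_1 maps a triangle to the signed sum of its edges. For instance
  ∂ABD = BD − AD + AB.
This gives a 3×1 integer matrix of rank 1; reducing to Smith normal form yields diagonal entries (1).

Computing H_k = (kernel of ∂_k) / (image of ∂_{k+1}):

  H_0: rank C_0 − rank ∂_1 = 3 − 2 = 1, and the invariant factors of ∂_1 are all 1, so H_0 = Z.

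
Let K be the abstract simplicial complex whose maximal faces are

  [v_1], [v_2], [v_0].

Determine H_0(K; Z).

Fix the vertex order v_0 < v_1 < v_2 and write every simplex with vertices in increasing order. Then dim K = 0 and the simplices of K are:

  0-simplices (3): [v_0], [v_1], [v_2]

Hence C_0 ≅ Z^3.

Computing H_k = (kernel of ∂_k) / (image of ∂_{k+1}):

  H_0: rank C_0 − rank ∂_1 = 3 − 0 = 3, and there is no ∂_1, so H_0 = Z^3.

(K is a triangulation of a set of 3 points.)

H_0 ≅ Z^3.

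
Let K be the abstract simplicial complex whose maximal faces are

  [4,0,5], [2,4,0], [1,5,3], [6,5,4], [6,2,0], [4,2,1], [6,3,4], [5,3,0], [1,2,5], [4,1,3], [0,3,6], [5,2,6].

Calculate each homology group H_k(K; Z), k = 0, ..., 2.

We work with the vertex ordering 0 < 1 < 2 < 3 < 4 < 5 < 6. The simplices of K, each written with vertices in increasing order, are:

  0-simplices (7): [0], [1], [2], [3], [4], [5], [6]
  1-simplices (18): [0,2], [0,3], [0,4], [0,5], [0,6], [1,2], [1,3], [1,4], [1,5], [2,4], [2,5], [2,6], [3,4], [3,5], [3,6], [4,5], [4,6], [5,6]
  2-simplices (12): [0,2,4], [0,2,6], [0,3,5], [0,3,6], [0,4,5], [1,2,4], [1,2,5], [1,3,4], [1,3,5], [2,5,6], [3,4,6], [4,5,6]

so the chain groups are C_0 ≅ Z^7, C_1 ≅ Z^18, C_2 ≅ Z^12.

∂_1: C_1 → C_0 sends each edge [p,q] (with p < q) to q − p.
This gives a 7×18 integer matrix of rank 6; reducing to Smith normal form yields diagonal entries (1,1,1,1,1,1).

The boundary map ∂_2: C_2 → C_1 sends each 2-simplex [p,q,r] to [q,r] − [p,r] + [p,q]. For instance
  ∂[0,4,5] = [4,5] − [0,5] + [0,4],
  ∂[0,3,5] = [3,5] − [0,5] + [0,3].
The 18×12 boundary matrix has rank 12 and Smith normal form diag(1,1,1,1,1,1,1,1,1,1,1,2).

Computing H_k = (kernel of ∂_k) / (image of ∂_{k+1}):

  H_0: rank C_0 − rank ∂_1 = 7 − 6 = 1, and the invariant factors of ∂_1 are all 1, so H_0 = Z.
  H_1: rank ker ∂_1 − rank ∂_2 = (18 − 6) − 12 = 0, and ∂_2 has invariant factor 2 > 1, so H_1 = Z/2.
  H_2: rank ker ∂_2 − rank ∂_3 = (12 − 12) − 0 = 0, and there is no ∂_3, so H_2 = 0.

H_0 ≅ Z,  H_1 ≅ Z/2,  H_2 = 0.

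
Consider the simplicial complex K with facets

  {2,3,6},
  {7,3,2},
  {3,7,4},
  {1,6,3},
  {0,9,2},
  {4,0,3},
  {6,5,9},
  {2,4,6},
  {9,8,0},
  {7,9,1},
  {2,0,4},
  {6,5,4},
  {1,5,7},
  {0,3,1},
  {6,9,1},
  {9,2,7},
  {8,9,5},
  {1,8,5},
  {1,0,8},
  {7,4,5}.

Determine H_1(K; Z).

K has 10 vertices, 30 edges, 20 triangles.
rank ∂_1 = 9, rank ∂_2 = 20 ⇒ b_1 = 30 − 9 − 20 = 1; ∂_2 has invariant factor(s) [2] giving torsion. So H_1 = Z ⊕ Z/2.

H_1 ≅ Z ⊕ Z/2.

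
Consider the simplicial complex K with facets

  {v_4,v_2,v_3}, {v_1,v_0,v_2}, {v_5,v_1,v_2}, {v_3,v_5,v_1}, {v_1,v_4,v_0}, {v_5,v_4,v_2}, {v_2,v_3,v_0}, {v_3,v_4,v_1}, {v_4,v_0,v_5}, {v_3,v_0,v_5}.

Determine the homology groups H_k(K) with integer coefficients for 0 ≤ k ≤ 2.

Take the total order v_0 < v_1 < v_2 < v_3 < v_4 < v_5 on the vertex set. Then K (dimension 2) consists of the simplices:

  0-simplices (6): [v_0], [v_1], [v_2], [v_3], [v_4], [v_5]
  1-simplices (15): (15 of them)
  2-simplices (10): [v_0,v_1,v_2], [v_0,v_1,v_4], [v_0,v_2,v_3], [v_0,v_3,v_5], [v_0,v_4,v_5], [v_1,v_2,v_5], [v_1,v_3,v_4], [v_1,v_3,v_5], [v_2,v_3,v_4], [v_2,v_4,v_5]

giving chain groups C_0 ≅ Z^6, C_1 ≅ Z^15, C_2 ≅ Z^10.

The boundary map ∂_1: C_1 → C_0 sends each edge [p,q] (with p < q) to q − p. For instance
  ∂[v_4,v_5] = [v_5] − [v_4].
This gives a 6×15 integer matrix of rank 5; reducing to Smith normal form yields diagonal entries (1,1,1,1,1).

The boundary map ∂_2: C_2 → C_1 acts by ∂[p,q,r] = [q,r] − [p,r] + [p,q]. For instance
  ∂[v_2,v_4,v_5] = [v_4,v_5] − [v_2,v_5] + [v_2,v_4],
  ∂[v_1,v_3,v_5] = [v_3,v_5] − [v_1,v_5] + [v_1,v_3].
As a 15×10 matrix over Z this has rank 10, with invariant factors (1,1,1,1,1,1,1,1,1,2).

Reading off H_k = ker ∂_k / im ∂_{k+1}:

  H_0: rank C_0 − rank ∂_1 = 6 − 5 = 1, and the invariant factors of ∂_1 are all 1, so H_0 ≅ Z.
  H_1: rank ker ∂_1 − rank ∂_2 = (15 − 5) − 10 = 0, and ∂_2 has invariant factor 2 > 1, so H_1 ≅ Z_2.
  H_2: rank ker ∂_2 − rank ∂_3 = (10 − 10) − 0 = 0, and there is no ∂_3, so H_2 ≅ 0.

As a check, the Euler characteristic is 6 − 15 + 10 = 1, which agrees with 1 − 0 + 0 = 1.

H_0 ≅ Z,  H_1 ≅ Z_2,  H_2 = 0.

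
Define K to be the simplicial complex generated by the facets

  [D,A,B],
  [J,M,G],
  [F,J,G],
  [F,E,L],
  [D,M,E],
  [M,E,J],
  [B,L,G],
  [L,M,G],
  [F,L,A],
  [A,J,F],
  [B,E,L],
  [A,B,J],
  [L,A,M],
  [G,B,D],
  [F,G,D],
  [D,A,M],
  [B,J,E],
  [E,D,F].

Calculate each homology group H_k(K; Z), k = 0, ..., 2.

H_0 ≅ Z,  H_1 ≅ Z^2,  H_2 ≅ Z.

K has 9 vertices, 27 edges, 18 triangles.
rank ∂_0 = 0, rank ∂_1 = 8 ⇒ b_0 = 9 − 0 − 8 = 1; all invariant factors of ∂_1 are 1 so no torsion. So H_0 = Z.
rank ∂_1 = 8, rank ∂_2 = 17 ⇒ b_1 = 27 − 8 − 17 = 2; all invariant factors of ∂_2 are 1 so no torsion. So H_1 = Z^2.
rank ∂_2 = 17, rank ∂_3 = 0 ⇒ b_2 = 18 − 17 − 0 = 1. So H_2 = Z.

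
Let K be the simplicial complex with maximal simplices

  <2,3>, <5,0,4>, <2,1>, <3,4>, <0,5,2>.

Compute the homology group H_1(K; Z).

H_1 ≅ Z.

Take the total order 0 < 1 < 2 < 3 < 4 < 5 on the vertex set. Then K (dimension 2) consists of the simplices:

  0-simplices (6): [0], [1], [2], [3], [4], [5]
  1-simplices (8): [0,2], [0,4], [0,5], [1,2], [2,3], [2,5], [3,4], [4,5]
  2-simplices (2): [0,2,5], [0,4,5]

Hence C_0 ≅ Z^6, C_1 ≅ Z^8, C_2 ≅ Z^2.

The boundary map ∂_1: C_1 → C_0 maps an edge to its endpoints' difference, ∂[p,q] = q − p. For instance
  ∂[0,2] = [2] − [0].
This gives a 6×8 integer matrix of rank 5; reducing to Smith normal form yields diagonal entries (1,1,1,1,1).

∂_2: C_2 → C_1 maps a triangle to the signed sum of its edges. For instance
  ∂[0,4,5] = [4,5] − [0,5] + [0,4],
  ∂[0,2,5] = [2,5] − [0,5] + [0,2].
The 8×2 boundary matrix has rank 2 and Smith normal form diag(1,1).

From H_k ≅ ker(∂_k) / im(∂_{k+1}) we obtain:

  H_1: rank ker ∂_1 − rank ∂_2 = (8 − 5) − 2 = 1, and the invariant factors of ∂_2 are all 1, so H_1 = Z.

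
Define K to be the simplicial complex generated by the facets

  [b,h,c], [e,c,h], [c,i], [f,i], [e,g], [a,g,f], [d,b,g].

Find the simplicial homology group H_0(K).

Fix the vertex order a < b < c < d < e < f < g < h < i and write every simplex with vertices in increasing order. Then dim K = 2 and the simplices of K are:

  0-simplices (9): a, b, c, d, e, f, g, h, i
  1-simplices (14): af, ag, bc, bd, bg, bh, ce, ch, ci, dg, eg, eh, fg, fi
  2-simplices (4): afg, bch, bdg, ceh

giving chain groups C_0 ≅ Z^9, C_1 ≅ Z^14, C_2 ≅ Z^4.

Boundary ∂_1: C_1 → C_0 is given by ∂[p,q] = [q] − [p].
This gives a 9×14 integer matrix of rank 8; reducing to Smith normal form yields diagonal entries (1,1,1,1,1,1,1,1).

Boundary ∂_2: C_2 → C_1 acts by ∂[p,q,r] = [q,r] − [p,r] + [p,q]. For instance
  ∂afg = fg − ag + af,
  ∂bch = ch − bh + bc.
The resulting 14×4 matrix has rank 4, and its Smith normal form has invariant factors (1,1,1,1).

Computing H_k = (kernel of ∂_k) / (image of ∂_{k+1}):

  H_0: rank C_0 − rank ∂_1 = 9 − 8 = 1, and the invariant factors of ∂_1 are all 1, so H_0 = Z.

H_0 = Z.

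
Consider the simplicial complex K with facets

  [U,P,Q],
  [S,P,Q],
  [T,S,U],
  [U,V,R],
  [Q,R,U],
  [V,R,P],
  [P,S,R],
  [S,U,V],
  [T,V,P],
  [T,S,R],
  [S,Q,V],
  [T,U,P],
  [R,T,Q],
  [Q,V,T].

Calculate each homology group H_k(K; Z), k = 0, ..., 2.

H_0 ≅ Z,  H_1 ≅ Z^2,  H_2 ≅ Z.

Fix the vertex order P < Q < R < S < T < U < V and write every simplex with vertices in increasing order. Then dim K = 2 and the simplices of K are:

  0-simplices (7): P, Q, R, S, T, U, V
  1-simplices (21): PQ, PR, PS, PT, PU, PV, QR, QS, QT, QU, QV, RS, RT, RU, RV, ST, SU, SV, TU, TV, UV
  2-simplices (14): PQS, PQU, PRS, PRV, PTU, PTV, QRT, QRU, QSV, QTV, RST, RUV, STU, SUV

Hence C_0 ≅ Z^7, C_1 ≅ Z^21, C_2 ≅ Z^14.

Boundary ∂_1: C_1 → C_0 maps an edge to its endpoints' difference, ∂[p,q] = q − p.
This gives a 7×21 integer matrix of rank 6; reducing to Smith normal form yields diagonal entries (1,1,1,1,1,1).

Boundary ∂_2: C_2 → C_1 maps a triangle to the signed sum of its edges. For instance
  ∂PTV = TV − PV + PT,
  ∂PRV = RV − PV + PR.
This gives a 21×14 integer matrix of rank 13; reducing to Smith normal form yields diagonal entries (1,1,1,1,1,1,1,1,1,1,1,1,1).

Computing H_k = (kernel of ∂_k) / (image of ∂_{k+1}):

  H_0: rank C_0 − rank ∂_1 = 7 − 6 = 1, and the invariant factors of ∂_1 are all 1, so H_0 ≅ Z.
  H_1: rank ker ∂_1 − rank ∂_2 = (21 − 6) − 13 = 2, and the invariant factors of ∂_2 are all 1, so H_1 ≅ Z^2.
  H_2: rank ker ∂_2 − rank ∂_3 = (14 − 13) − 0 = 1, and there is no ∂_3, so H_2 ≅ Z.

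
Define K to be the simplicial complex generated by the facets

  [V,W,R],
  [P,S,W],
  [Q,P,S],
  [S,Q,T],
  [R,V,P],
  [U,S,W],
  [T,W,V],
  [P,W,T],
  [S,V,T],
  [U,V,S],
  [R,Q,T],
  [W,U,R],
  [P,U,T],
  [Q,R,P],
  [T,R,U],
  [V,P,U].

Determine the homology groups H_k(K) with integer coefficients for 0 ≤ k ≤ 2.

We work with the vertex ordering P < Q < R < S < T < U < V < W. The simplices of K, each written with vertices in increasing order, are:

  0-simplices (8): P, Q, R, S, T, U, V, W
  1-simplices (24): PQ, PR, PS, PT, PU, PV, PW, QR, QS, QT, RT, RU, RV, RW, ST, SU, SV, SW, TU, TV, TW, UV, UW, VW
  2-simplices (16): PQR, PQS, PRV, PSW, PTU, PTW, PUV, QRT, QST, RTU, RUW, RVW, STV, SUV, SUW, TVW

so the chain groups are C_0 ≅ Z^8, C_1 ≅ Z^24, C_2 ≅ Z^16.

The boundary map ∂_1: C_1 → C_0 is given by ∂[p,q] = [q] − [p].
The resulting 8×24 matrix has rank 7, and its Smith normal form has invariant factors (1,1,1,1,1,1,1).

The boundary map ∂_2: C_2 → C_1 sends each 2-simplex [p,q,r] to [q,r] − [p,r] + [p,q]. For instance
  ∂SUV = UV − SV + SU,
  ∂TVW = VW − TW + TV.
As a 24×16 matrix over Z this has rank 15, with invariant factors (1,1,1,1,1,1,1,1,1,1,1,1,1,1,1).

Now H_k = ker ∂_k / im ∂_{k+1}, so:

  H_0: rank C_0 − rank ∂_1 = 8 − 7 = 1, and the invariant factors of ∂_1 are all 1, so H_0 ≅ Z.
  H_1: rank ker ∂_1 − rank ∂_2 = (24 − 7) − 15 = 2, and the invariant factors of ∂_2 are all 1, so H_1 ≅ Z^2.
  H_2: rank ker ∂_2 − rank ∂_3 = (16 − 15) − 0 = 1, and there is no ∂_3, so H_2 ≅ Z.

H_0 = Z,  H_1 = Z^2,  H_2 = Z.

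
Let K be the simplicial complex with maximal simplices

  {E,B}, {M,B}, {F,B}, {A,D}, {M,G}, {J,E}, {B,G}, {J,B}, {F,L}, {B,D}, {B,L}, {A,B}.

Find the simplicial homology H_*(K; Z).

H_0 = Z,  H_1 = Z^4.

Take the total order A < B < D < E < F < G < J < L < M on the vertex set. Then K (dimension 1) consists of the simplices:

  0-simplices (9): A, B, D, E, F, G, J, L, M
  1-simplices (12): AB, AD, BD, BE, BF, BG, BJ, BL, BM, EJ, FL, GM

Hence C_0 ≅ Z^9, C_1 ≅ Z^12.

Boundary ∂_1: C_1 → C_0 is given by ∂[p,q] = [q] − [p]. For instance
  ∂BJ = J − B.
As a 9×12 matrix over Z this has rank 8, with invariant factors (1,1,1,1,1,1,1,1).

Computing H_k = (kernel of ∂_k) / (image of ∂_{k+1}):

  H_0: rank C_0 − rank ∂_1 = 9 − 8 = 1, and the invariant factors of ∂_1 are all 1, so H_0 = Z.
  H_1: rank ker ∂_1 − rank ∂_2 = (12 − 8) − 0 = 4, and there is no ∂_2, so H_1 = Z^4.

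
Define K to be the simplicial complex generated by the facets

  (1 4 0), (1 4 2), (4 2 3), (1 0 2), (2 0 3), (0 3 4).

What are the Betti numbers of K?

Order the vertices as 0 < 1 < 2 < 3 < 4. Listing each simplex with vertices in this order, K has dimension 2 with simplices:

  0-simplices (5): [0], [1], [2], [3], [4]
  1-simplices (9): [0,1], [0,2], [0,3], [0,4], [1,2], [1,4], [2,3], [2,4], [3,4]
  2-simplices (6): [0,1,2], [0,1,4], [0,2,3], [0,3,4], [1,2,4], [2,3,4]

so the chain groups are C_0 ≅ Z^5, C_1 ≅ Z^9, C_2 ≅ Z^6.

The boundary map ∂_1: C_1 → C_0 maps an edge to its endpoints' difference, ∂[p,q] = q − p.
The resulting 5×9 matrix has rank 4, and its Smith normal form has invariant factors (1,1,1,1).

The boundary map ∂_2: C_2 → C_1 sends each 2-simplex [p,q,r] to [q,r] − [p,r] + [p,q]. For instance
  ∂[0,1,4] = [1,4] − [0,4] + [0,1],
  ∂[0,2,3] = [2,3] − [0,3] + [0,2].
The 9×6 boundary matrix has rank 5 and Smith normal form diag(1,1,1,1,1).

Now H_k = ker ∂_k / im ∂_{k+1}, so:

  H_0: rank C_0 − rank ∂_1 = 5 − 4 = 1, and the invariant factors of ∂_1 are all 1, so H_0 ≅ Z.
  H_1: rank ker ∂_1 − rank ∂_2 = (9 − 4) − 5 = 0, and the invariant factors of ∂_2 are all 1, so H_1 ≅ 0.
  H_2: rank ker ∂_2 − rank ∂_3 = (6 − 5) − 0 = 1, and there is no ∂_3, so H_2 ≅ Z.

Hence the Betti numbers are b_0 = 1, b_1 = 0, b_2 = 1.

b_0 = 1, b_1 = 0, b_2 = 1.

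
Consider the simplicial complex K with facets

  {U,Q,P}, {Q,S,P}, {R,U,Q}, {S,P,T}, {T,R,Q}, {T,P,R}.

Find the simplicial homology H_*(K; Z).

H_0 = Z,  H_1 = Z,  H_2 = 0.

Order the vertices as P < Q < R < S < T < U. Listing each simplex with vertices in this order, K has dimension 2 with simplices:

  0-simplices (6): P, Q, R, S, T, U
  1-simplices (12): PQ, PR, PS, PT, PU, QR, QS, QT, QU, RT, RU, ST
  2-simplices (6): PQS, PQU, PRT, PST, QRT, QRU

giving chain groups C_0 ≅ Z^6, C_1 ≅ Z^12, C_2 ≅ Z^6.

∂_1: C_1 → C_0 is given by ∂[p,q] = [q] − [p]. For instance
  ∂QT = T − Q.
This gives a 6×12 integer matrix of rank 5; reducing to Smith normal form yields diagonal entries (1,1,1,1,1).

Boundary ∂_2: C_2 → C_1 acts by ∂[p,q,r] = [q,r] − [p,r] + [p,q]. For instance
  ∂PQS = QS − PS + PQ,
  ∂PQU = QU − PU + PQ.
The 12×6 boundary matrix has rank 6 and Smith normal form diag(1,1,1,1,1,1).

Reading off H_k = ker ∂_k / im ∂_{k+1}:

  H_0: rank C_0 − rank ∂_1 = 6 − 5 = 1, and the invariant factors of ∂_1 are all 1, so H_0 = Z.
  H_1: rank ker ∂_1 − rank ∂_2 = (12 − 5) − 6 = 1, and the invariant factors of ∂_2 are all 1, so H_1 = Z.
  H_2: rank ker ∂_2 − rank ∂_3 = (6 − 6) − 0 = 0, and there is no ∂_3, so H_2 = 0.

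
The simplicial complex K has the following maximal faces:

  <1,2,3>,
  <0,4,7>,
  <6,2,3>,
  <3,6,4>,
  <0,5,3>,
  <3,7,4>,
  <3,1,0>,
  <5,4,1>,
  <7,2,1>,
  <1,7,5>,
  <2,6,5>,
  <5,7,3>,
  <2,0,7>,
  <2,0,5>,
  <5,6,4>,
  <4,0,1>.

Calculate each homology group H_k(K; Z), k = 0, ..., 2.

Take the total order 0 < 1 < 2 < 3 < 4 < 5 < 6 < 7 on the vertex set. Then K (dimension 2) consists of the simplices:

  0-simplices (8): [0], [1], [2], [3], [4], [5], [6], [7]
  1-simplices (24): (24 of them)
  2-simplices (16): [0,1,3], [0,1,4], [0,2,5], [0,2,7], [0,3,5], [0,4,7], [1,2,3], [1,2,7], [1,4,5], [1,5,7], [2,3,6], [2,5,6], [3,4,6], [3,4,7], [3,5,7], [4,5,6]

so the chain groups are C_0 ≅ Z^8, C_1 ≅ Z^24, C_2 ≅ Z^16.

∂_1: C_1 → C_0 maps an edge to its endpoints' difference, ∂[p,q] = q − p. For instance
  ∂[3,5] = [5] − [3].
This gives a 8×24 integer matrix of rank 7; reducing to Smith normal form yields diagonal entries (1,1,1,1,1,1,1).

∂_2: C_2 → C_1 acts by ∂[p,q,r] = [q,r] − [p,r] + [p,q]. For instance
  ∂[0,2,5] = [2,5] − [0,5] + [0,2],
  ∂[3,4,7] = [4,7] − [3,7] + [3,4].
The 24×16 boundary matrix has rank 15 and Smith normal form diag(1,1,1,1,1,1,1,1,1,1,1,1,1,1,1).

Computing H_k = (kernel of ∂_k) / (image of ∂_{k+1}):

  H_0: rank C_0 − rank ∂_1 = 8 − 7 = 1, and the invariant factors of ∂_1 are all 1, so H_0 ≅ Z.
  H_1: rank ker ∂_1 − rank ∂_2 = (24 − 7) − 15 = 2, and the invariant factors of ∂_2 are all 1, so H_1 ≅ Z^2.
  H_2: rank ker ∂_2 − rank ∂_3 = (16 − 15) − 0 = 1, and there is no ∂_3, so H_2 ≅ Z.

H_0 ≅ Z,  H_1 ≅ Z^2,  H_2 ≅ Z.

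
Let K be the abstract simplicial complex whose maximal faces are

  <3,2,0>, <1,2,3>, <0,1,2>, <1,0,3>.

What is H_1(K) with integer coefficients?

Take the total order 0 < 1 < 2 < 3 on the vertex set. Then K (dimension 2) consists of the simplices:

  0-simplices (4): [0], [1], [2], [3]
  1-simplices (6): [0,1], [0,2], [0,3], [1,2], [1,3], [2,3]
  2-simplices (4): [0,1,2], [0,1,3], [0,2,3], [1,2,3]

so the chain groups are C_0 ≅ Z^4, C_1 ≅ Z^6, C_2 ≅ Z^4.

The boundary map ∂_1: C_1 → C_0 sends each edge [p,q] (with p < q) to q − p. For instance
  ∂[0,1] = [1] − [0].
This gives a 4×6 integer matrix of rank 3; reducing to Smith normal form yields diagonal entries (1,1,1).

∂_2: C_2 → C_1 sends each 2-simplex [p,q,r] to [q,r] − [p,r] + [p,q]. For instance
  ∂[0,1,2] = [1,2] − [0,2] + [0,1],
  ∂[0,1,3] = [1,3] − [0,3] + [0,1].
The resulting 6×4 matrix has rank 3, and its Smith normal form has invariant factors (1,1,1).

Computing H_k = (kernel of ∂_k) / (image of ∂_{k+1}):

  H_1: rank ker ∂_1 − rank ∂_2 = (6 − 3) − 3 = 0, and the invariant factors of ∂_2 are all 1, so H_1 = 0.

H_1 = 0.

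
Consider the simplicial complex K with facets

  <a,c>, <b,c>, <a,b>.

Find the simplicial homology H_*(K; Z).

Order the vertices as a < b < c. Listing each simplex with vertices in this order, K has dimension 1 with simplices:

  0-simplices (3): a, b, c
  1-simplices (3): ab, ac, bc

giving chain groups C_0 ≅ Z^3, C_1 ≅ Z^3.

Boundary ∂_1: C_1 → C_0 maps an edge to its endpoints' difference, ∂[p,q] = q − p.
The 3×3 boundary matrix has rank 2 and Smith normal form diag(1,1).

Computing H_k = (kernel of ∂_k) / (image of ∂_{k+1}):

  H_0: rank C_0 − rank ∂_1 = 3 − 2 = 1, and the invariant factors of ∂_1 are all 1, so H_0 ≅ Z.
  H_1: rank ker ∂_1 − rank ∂_2 = (3 − 2) − 0 = 1, and there is no ∂_2, so H_1 ≅ Z.

H_0 ≅ Z,  H_1 ≅ Z.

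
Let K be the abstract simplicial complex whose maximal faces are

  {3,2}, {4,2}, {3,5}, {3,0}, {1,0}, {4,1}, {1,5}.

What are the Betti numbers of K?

b_0 = 1, b_1 = 2.

We work with the vertex ordering 0 < 1 < 2 < 3 < 4 < 5. The simplices of K, each written with vertices in increasing order, are:

  0-simplices (6): [0], [1], [2], [3], [4], [5]
  1-simplices (7): [0,1], [0,3], [1,4], [1,5], [2,3], [2,4], [3,5]

so the chain groups are C_0 ≅ Z^6, C_1 ≅ Z^7.

The boundary map ∂_1: C_1 → C_0 is given by ∂[p,q] = [q] − [p]. For instance
  ∂[3,5] = [5] − [3].
As a 6×7 matrix over Z this has rank 5, with invariant factors (1,1,1,1,1).

Now H_k = ker ∂_k / im ∂_{k+1}, so:

  H_0: rank C_0 − rank ∂_1 = 6 − 5 = 1, and the invariant factors of ∂_1 are all 1, so H_0 ≅ Z.
  H_1: rank ker ∂_1 − rank ∂_2 = (7 − 5) − 0 = 2, and there is no ∂_2, so H_1 ≅ Z^2.

As a check, the Euler characteristic is 6 − 7 = -1, which agrees with 1 − 2 = -1.

Hence the Betti numbers are b_0 = 1, b_1 = 2.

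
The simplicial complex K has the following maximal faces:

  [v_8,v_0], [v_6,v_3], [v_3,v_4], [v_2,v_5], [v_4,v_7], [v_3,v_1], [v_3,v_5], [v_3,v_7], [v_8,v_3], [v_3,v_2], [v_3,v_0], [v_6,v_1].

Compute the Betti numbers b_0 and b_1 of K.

b_0 = 1, b_1 = 4.

Take the total order v_0 < v_1 < v_2 < v_3 < v_4 < v_5 < v_6 < v_7 < v_8 on the vertex set. Then K (dimension 1) consists of the simplices:

  0-simplices (9): [v_0], [v_1], [v_2], [v_3], [v_4], [v_5], [v_6], [v_7], [v_8]
  1-simplices (12): [v_0,v_3], [v_0,v_8], [v_1,v_3], [v_1,v_6], [v_2,v_3], [v_2,v_5], [v_3,v_4], [v_3,v_5], [v_3,v_6], [v_3,v_7], [v_3,v_8], [v_4,v_7]

Hence C_0 ≅ Z^9, C_1 ≅ Z^12.

The boundary map ∂_1: C_1 → C_0 sends each edge [p,q] (with p < q) to q − p. For instance
  ∂[v_3,v_6] = [v_6] − [v_3].
This gives a 9×12 integer matrix of rank 8; reducing to Smith normal form yields diagonal entries (1,1,1,1,1,1,1,1).

From H_k ≅ ker(∂_k) / im(∂_{k+1}) we obtain:

  H_0: rank C_0 − rank ∂_1 = 9 − 8 = 1, and the invariant factors of ∂_1 are all 1, so H_0 = Z.
  H_1: rank ker ∂_1 − rank ∂_2 = (12 − 8) − 0 = 4, and there is no ∂_2, so H_1 = Z^4.

Hence the Betti numbers are b_0 = 1, b_1 = 4.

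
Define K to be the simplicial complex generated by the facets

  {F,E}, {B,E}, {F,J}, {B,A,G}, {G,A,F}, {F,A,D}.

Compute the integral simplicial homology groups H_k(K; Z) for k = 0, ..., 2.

Order the vertices as A < B < D < E < F < G < J. Listing each simplex with vertices in this order, K has dimension 2 with simplices:

  0-simplices (7): A, B, D, E, F, G, J
  1-simplices (10): AB, AD, AF, AG, BE, BG, DF, EF, FG, FJ
  2-simplices (3): ABG, ADF, AFG

Hence C_0 ≅ Z^7, C_1 ≅ Z^10, C_2 ≅ Z^3.

The boundary map ∂_1: C_1 → C_0 sends each edge [p,q] (with p < q) to q − p. For instance
  ∂AB = B − A.
The 7×10 boundary matrix has rank 6 and Smith normal form diag(1,1,1,1,1,1).

Boundary ∂_2: C_2 → C_1 acts by ∂[p,q,r] = [q,r] − [p,r] + [p,q]. For instance
  ∂AFG = FG − AG + AF,
  ∂ADF = DF − AF + AD.
As a 10×3 matrix over Z this has rank 3, with invariant factors (1,1,1).

Computing H_k = (kernel of ∂_k) / (image of ∂_{k+1}):

  H_0: rank C_0 − rank ∂_1 = 7 − 6 = 1, and the invariant factors of ∂_1 are all 1, so H_0 ≅ Z.
  H_1: rank ker ∂_1 − rank ∂_2 = (10 − 6) − 3 = 1, and the invariant factors of ∂_2 are all 1, so H_1 ≅ Z.
  H_2: rank ker ∂_2 − rank ∂_3 = (3 − 3) − 0 = 0, and there is no ∂_3, so H_2 ≅ 0.

As a check, the Euler characteristic is 7 − 10 + 3 = 0, which agrees with 1 − 1 + 0 = 0.

H_0 ≅ Z,  H_1 ≅ Z,  H_2 = 0.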